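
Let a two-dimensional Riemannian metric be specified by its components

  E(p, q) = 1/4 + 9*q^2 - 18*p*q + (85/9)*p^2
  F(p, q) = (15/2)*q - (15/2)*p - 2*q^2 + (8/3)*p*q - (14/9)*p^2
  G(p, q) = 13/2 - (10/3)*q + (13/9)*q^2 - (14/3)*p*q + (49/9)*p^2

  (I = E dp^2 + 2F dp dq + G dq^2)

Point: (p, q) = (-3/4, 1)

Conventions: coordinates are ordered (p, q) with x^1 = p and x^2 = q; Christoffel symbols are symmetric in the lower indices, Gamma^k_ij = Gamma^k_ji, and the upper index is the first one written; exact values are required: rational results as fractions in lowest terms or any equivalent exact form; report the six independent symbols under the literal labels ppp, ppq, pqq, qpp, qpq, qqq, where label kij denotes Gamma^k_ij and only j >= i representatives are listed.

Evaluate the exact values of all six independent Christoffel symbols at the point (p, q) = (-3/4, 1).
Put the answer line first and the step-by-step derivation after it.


Answer: Gamma_ppp = -40292/339375, Gamma_ppq = 527436/565625, Gamma_pqq = 20972/67875, Gamma_qpp = -174852/113125, Gamma_qpq = -714252/565625, Gamma_qqq = -2068/22625

E = 449/16, F = 33/4, G = 1609/144 at the point
E_p = -193/6, E_q = 63/2, F_p = -5/2, F_q = 3/2, G_p = -77/6, G_q = 55/18
EG - F^2 = 565625/2304;  g^inv = (2304/565625) * [[1609/144, -33/4], [-33/4, 449/16]]
first-kind symbols [ij,l] = (1/2)(d_i g_jl + d_j g_il - d_l g_ij): [pp,p] = E_p/2 = -193/12, [pp,q] = F_p - E_q/2 = -73/4, [pq,p] = E_q/2 = 63/4, [pq,q] = G_p/2 = -77/12, [qq,p] = F_q - G_p/2 = 95/12, [qq,q] = G_q/2 = 55/36
Gamma^p_ij = (G*[ij,p] - F*[ij,q])/(EG - F^2), Gamma^q_ij = (E*[ij,q] - F*[ij,p])/(EG - F^2)


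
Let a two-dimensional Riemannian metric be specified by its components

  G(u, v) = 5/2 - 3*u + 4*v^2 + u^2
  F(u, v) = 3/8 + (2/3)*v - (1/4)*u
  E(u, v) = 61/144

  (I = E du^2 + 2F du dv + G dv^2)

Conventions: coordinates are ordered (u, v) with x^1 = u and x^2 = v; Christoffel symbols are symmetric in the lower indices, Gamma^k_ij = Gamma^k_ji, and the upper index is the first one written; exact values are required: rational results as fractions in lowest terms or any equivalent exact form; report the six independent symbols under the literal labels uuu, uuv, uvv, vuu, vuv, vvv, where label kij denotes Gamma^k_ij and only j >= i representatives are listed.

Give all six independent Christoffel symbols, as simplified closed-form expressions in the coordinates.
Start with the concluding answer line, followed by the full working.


Answer: Gamma_uuu = (-36*u + 96*v + 54)/(208*u^2 + 192*u*v - 624*u + 720*v^2 - 288*v + 529), Gamma_uuv = (144*u^2 - 384*u*v - 432*u + 576*v + 324)/(208*u^2 + 192*u*v - 624*u + 720*v^2 - 288*v + 529), Gamma_uvv = (-576*u^3 + 2976*u^2 - 2304*u*v^2 + 576*u*v - 5184*u + 3456*v^2 - 864*v + 3120)/(208*u^2 + 192*u*v - 624*u + 720*v^2 - 288*v + 529), Gamma_vuu = -61/(208*u^2 + 192*u*v - 624*u + 720*v^2 - 288*v + 529), Gamma_vuv = (244*u - 366)/(208*u^2 + 192*u*v - 624*u + 720*v^2 - 288*v + 529), Gamma_vvv = (-144*u^2 + 384*u*v + 528*u + 144*v - 468)/(208*u^2 + 192*u*v - 624*u + 720*v^2 - 288*v + 529)

E = 61/144; F = 3/8 + (2/3)*v - (1/4)*u; G = 5/2 - 3*u + 4*v^2 + u^2
Gamma^k_ij = (1/2) g^{kl} (d_i g_jl + d_j g_il - d_l g_ij), with g^inv = (1/(EG-F^2)) [[G, -F], [-F, E]]
first partials: E_u = 0, E_v = 0, F_u = -1/4, F_v = 2/3, G_u = -3 + 2*u, G_v = 8*v
D = EG - F^2 = 529/576 - (1/2)*v - (13/12)*u + (5/4)*v^2 + (1/3)*u*v + (13/36)*u^2
expanded: Gamma^u_uu = (G E_u - 2F F_u + F E_v)/(2D), Gamma^u_uv = (G E_v - F G_u)/(2D), Gamma^u_vv = (2G F_v - G G_u - F G_v)/(2D), Gamma^v_uu = (2E F_u - E E_v - F E_u)/(2D), Gamma^v_uv = (E G_u - F E_v)/(2D), Gamma^v_vv = (E G_v - 2F F_v + F G_u)/(2D); substitute and cancel common factors


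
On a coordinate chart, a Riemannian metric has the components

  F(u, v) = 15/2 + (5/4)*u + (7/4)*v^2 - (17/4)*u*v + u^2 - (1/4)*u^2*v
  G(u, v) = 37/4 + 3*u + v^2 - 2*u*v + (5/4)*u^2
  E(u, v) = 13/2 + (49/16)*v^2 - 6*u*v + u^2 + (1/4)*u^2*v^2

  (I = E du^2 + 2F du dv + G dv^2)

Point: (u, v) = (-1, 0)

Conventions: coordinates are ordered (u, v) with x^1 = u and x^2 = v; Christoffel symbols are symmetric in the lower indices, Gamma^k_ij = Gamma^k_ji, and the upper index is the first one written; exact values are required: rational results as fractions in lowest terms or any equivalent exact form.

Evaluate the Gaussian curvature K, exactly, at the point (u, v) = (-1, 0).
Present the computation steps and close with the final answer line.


E = 15/2, F = 29/4, G = 15/2, EG - F^2 = 59/16 at the point
E_u = -2, E_v = 6, F_u = -3/4, F_v = 4, G_u = 1/2, G_v = 2
E_vv = 53/8, F_uv = -15/4, G_uu = 5/2
The intrinsic route: Brioschi's K = (det M1 - det M2)/(EG - F^2)^2.
M1 = [[-E_vv/2 + F_uv - G_uu/2, E_u/2, F_u - E_v/2], [F_v - G_u/2, E, F], [G_v/2, F, G]] = [[-133/16, -1, -15/4], [15/4, 15/2, 29/4], [1, 29/4, 15/2]]; det M1 = -21403/256
M2 = [[0, E_v/2, G_u/2], [E_v/2, E, F], [G_u/2, F, G]] = [[0, 3, 1/4], [3, 15/2, 29/4], [1/4, 29/4, 15/2]]; det M2 = -1827/32
det M1 - det M2 = -6787/256; K = -6787/256 / (59/16)^2 = -6787/3481

Answer: K = -6787/3481


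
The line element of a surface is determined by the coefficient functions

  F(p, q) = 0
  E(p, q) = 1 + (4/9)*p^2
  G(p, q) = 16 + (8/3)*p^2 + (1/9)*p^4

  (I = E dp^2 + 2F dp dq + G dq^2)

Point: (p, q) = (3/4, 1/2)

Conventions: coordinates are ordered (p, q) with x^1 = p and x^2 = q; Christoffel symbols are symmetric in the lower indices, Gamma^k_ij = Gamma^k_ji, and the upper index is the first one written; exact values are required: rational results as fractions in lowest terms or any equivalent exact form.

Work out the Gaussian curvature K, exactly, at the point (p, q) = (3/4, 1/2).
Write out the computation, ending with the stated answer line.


E = 5/4, F = 0, G = 4489/256, EG - F^2 = 22445/1024 at the point
E_p = 2/3, E_q = 0, F_p = 0, F_q = 0, G_p = 67/16, G_q = 0
E_qq = 0, F_pq = 0, G_pp = 73/12
Compute both Brioschi determinants and normalise by (EG - F^2)^2.
M1 = [[-E_qq/2 + F_pq - G_pp/2, E_p/2, F_p - E_q/2], [F_q - G_p/2, E, F], [G_q/2, F, G]] = [[-73/24, 1/3, 0], [-67/32, 5/4, 0], [0, 0, 4489/256]]; det M1 = -668861/12288
M2 = [[0, E_q/2, G_p/2], [E_q/2, E, F], [G_p/2, F, G]] = [[0, 0, 67/32], [0, 5/4, 0], [67/32, 0, 4489/256]]; det M2 = -22445/4096
det M1 - det M2 = -300763/6144; K = -300763/6144 / (22445/1024)^2 = -512/5025

Answer: K = -512/5025


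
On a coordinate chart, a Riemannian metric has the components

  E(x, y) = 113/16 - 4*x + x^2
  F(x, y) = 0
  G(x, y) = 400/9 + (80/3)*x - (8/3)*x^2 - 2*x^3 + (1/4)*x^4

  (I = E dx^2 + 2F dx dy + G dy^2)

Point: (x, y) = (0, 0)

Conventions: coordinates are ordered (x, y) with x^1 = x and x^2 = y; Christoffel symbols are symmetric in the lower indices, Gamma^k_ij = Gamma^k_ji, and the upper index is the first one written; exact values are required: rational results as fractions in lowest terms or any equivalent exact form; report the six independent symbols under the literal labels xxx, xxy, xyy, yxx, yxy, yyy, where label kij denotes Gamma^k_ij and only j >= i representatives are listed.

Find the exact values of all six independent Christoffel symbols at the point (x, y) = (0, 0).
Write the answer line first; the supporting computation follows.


Answer: Gamma_xxx = -32/113, Gamma_xxy = 0, Gamma_xyy = -640/339, Gamma_yxx = 0, Gamma_yxy = 3/10, Gamma_yyy = 0

E = 113/16, F = 0, G = 400/9 at the point
E_x = -4, E_y = 0, F_x = 0, F_y = 0, G_x = 80/3, G_y = 0
EG - F^2 = 2825/9;  g^inv = (9/2825) * [[400/9, 0], [0, 113/16]]
first-kind symbols [ij,l] = (1/2)(d_i g_jl + d_j g_il - d_l g_ij): [xx,x] = E_x/2 = -2, [xx,y] = F_x - E_y/2 = 0, [xy,x] = E_y/2 = 0, [xy,y] = G_x/2 = 40/3, [yy,x] = F_y - G_x/2 = -40/3, [yy,y] = G_y/2 = 0
Gamma^x_ij = (G*[ij,x] - F*[ij,y])/(EG - F^2), Gamma^y_ij = (E*[ij,y] - F*[ij,x])/(EG - F^2)


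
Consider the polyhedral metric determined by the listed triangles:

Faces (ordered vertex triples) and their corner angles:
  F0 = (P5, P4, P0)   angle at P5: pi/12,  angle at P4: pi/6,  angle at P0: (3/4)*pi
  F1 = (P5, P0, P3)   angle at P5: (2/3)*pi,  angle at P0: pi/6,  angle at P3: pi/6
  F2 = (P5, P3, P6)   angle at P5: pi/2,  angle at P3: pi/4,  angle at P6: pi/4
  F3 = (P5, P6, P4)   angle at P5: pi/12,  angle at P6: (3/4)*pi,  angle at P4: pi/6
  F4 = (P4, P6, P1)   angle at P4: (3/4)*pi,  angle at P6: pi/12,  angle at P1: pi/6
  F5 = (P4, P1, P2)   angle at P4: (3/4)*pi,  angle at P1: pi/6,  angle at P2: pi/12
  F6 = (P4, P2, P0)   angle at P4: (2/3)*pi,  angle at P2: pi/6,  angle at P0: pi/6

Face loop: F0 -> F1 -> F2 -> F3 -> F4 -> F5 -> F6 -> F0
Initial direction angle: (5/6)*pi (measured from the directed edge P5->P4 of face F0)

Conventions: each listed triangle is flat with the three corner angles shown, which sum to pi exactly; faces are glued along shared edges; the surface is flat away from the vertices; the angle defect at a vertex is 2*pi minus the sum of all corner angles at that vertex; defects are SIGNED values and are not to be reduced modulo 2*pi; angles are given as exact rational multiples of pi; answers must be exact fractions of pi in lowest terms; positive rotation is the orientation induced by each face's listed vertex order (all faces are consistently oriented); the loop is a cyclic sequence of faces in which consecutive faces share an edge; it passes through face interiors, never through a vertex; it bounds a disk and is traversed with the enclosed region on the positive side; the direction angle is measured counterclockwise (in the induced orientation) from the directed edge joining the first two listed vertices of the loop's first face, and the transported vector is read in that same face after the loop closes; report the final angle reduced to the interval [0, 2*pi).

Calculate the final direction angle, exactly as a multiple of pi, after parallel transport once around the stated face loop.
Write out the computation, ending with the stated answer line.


enclosed vertex P4: corner angles sum to (5/2)*pi, defect = 2*pi - (5/2)*pi = -pi/2
enclosed vertex P5: corner angles sum to (4/3)*pi, defect = 2*pi - (4/3)*pi = (2/3)*pi
the rotation equals the total enclosed defect, so the final angle is initial + defects (mod 2*pi)
final angle = (5/6)*pi + pi/6 = pi (mod 2*pi)

Answer: final direction angle = pi


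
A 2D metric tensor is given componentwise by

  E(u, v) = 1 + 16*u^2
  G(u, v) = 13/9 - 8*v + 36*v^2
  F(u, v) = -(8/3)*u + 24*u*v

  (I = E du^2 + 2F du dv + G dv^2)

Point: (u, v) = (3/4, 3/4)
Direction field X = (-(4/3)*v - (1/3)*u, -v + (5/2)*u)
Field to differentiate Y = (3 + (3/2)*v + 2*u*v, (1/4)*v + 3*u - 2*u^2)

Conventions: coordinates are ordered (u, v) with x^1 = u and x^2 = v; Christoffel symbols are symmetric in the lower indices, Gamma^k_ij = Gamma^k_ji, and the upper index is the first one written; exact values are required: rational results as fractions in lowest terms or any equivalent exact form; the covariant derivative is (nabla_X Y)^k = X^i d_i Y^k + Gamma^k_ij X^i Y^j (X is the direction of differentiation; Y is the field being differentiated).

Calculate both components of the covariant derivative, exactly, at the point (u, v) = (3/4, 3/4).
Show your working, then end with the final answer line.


E = 10, F = 23/2, G = 565/36 at the point
E_u = 24, E_v = 0, F_u = 46/3, F_v = 18, G_u = 0, G_v = 46
EG - F^2 = 889/36;  g^inv = (36/889) * [[565/36, -23/2], [-23/2, 10]]
first-kind symbols [ij,l] = (1/2)(d_i g_jl + d_j g_il - d_l g_ij): [uu,u] = E_u/2 = 12, [uu,v] = F_u - E_v/2 = 46/3, [uv,u] = E_v/2 = 0, [uv,v] = G_u/2 = 0, [vv,u] = F_v - G_u/2 = 18, [vv,v] = G_v/2 = 23
Gamma^u_ij = (G*[ij,u] - F*[ij,v])/(EG - F^2), Gamma^v_ij = (E*[ij,v] - F*[ij,u])/(EG - F^2)
Gamma_uuu = 432/889, Gamma_uuv = 0, Gamma_uvv = 648/889, Gamma_vuu = 552/889, Gamma_vuv = 0, Gamma_vvv = 828/889
X = (-5/4, 9/8), Y = (21/4, 21/16) at the point

Answer: (nabla_X Y)^u = -1245/2032, (nabla_X Y)^v = -2457/1016


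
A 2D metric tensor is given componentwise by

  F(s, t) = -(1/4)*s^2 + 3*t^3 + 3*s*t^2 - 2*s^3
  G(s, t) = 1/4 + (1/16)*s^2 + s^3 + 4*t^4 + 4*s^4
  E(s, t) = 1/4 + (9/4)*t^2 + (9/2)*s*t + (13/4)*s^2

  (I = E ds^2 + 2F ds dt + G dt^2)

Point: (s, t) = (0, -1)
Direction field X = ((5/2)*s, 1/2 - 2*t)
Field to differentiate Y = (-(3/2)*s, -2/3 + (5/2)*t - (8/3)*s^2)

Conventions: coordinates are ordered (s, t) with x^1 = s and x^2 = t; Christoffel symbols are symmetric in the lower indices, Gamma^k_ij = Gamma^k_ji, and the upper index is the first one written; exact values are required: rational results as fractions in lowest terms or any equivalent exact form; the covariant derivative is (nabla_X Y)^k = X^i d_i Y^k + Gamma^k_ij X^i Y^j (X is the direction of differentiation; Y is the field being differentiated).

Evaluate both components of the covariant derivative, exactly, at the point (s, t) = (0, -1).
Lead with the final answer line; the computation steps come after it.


Answer: (nabla_X Y)^s = -1805/26, (nabla_X Y)^t = -4345/156

E = 5/2, F = -3, G = 17/4 at the point
E_s = -9/2, E_t = -9/2, F_s = 3, F_t = 9, G_s = 0, G_t = -16
EG - F^2 = 13/8;  g^inv = (8/13) * [[17/4, 3], [3, 5/2]]
first-kind symbols [ij,l] = (1/2)(d_i g_jl + d_j g_il - d_l g_ij): [ss,s] = E_s/2 = -9/4, [ss,t] = F_s - E_t/2 = 21/4, [st,s] = E_t/2 = -9/4, [st,t] = G_s/2 = 0, [tt,s] = F_t - G_s/2 = 9, [tt,t] = G_t/2 = -8
Gamma^s_ij = (G*[ij,s] - F*[ij,t])/(EG - F^2), Gamma^t_ij = (E*[ij,t] - F*[ij,s])/(EG - F^2)
Gamma_sss = 99/26, Gamma_sst = -153/26, Gamma_stt = 114/13, Gamma_tss = 51/13, Gamma_tst = -54/13, Gamma_ttt = 56/13
X = (0, 5/2), Y = (0, -19/6) at the point


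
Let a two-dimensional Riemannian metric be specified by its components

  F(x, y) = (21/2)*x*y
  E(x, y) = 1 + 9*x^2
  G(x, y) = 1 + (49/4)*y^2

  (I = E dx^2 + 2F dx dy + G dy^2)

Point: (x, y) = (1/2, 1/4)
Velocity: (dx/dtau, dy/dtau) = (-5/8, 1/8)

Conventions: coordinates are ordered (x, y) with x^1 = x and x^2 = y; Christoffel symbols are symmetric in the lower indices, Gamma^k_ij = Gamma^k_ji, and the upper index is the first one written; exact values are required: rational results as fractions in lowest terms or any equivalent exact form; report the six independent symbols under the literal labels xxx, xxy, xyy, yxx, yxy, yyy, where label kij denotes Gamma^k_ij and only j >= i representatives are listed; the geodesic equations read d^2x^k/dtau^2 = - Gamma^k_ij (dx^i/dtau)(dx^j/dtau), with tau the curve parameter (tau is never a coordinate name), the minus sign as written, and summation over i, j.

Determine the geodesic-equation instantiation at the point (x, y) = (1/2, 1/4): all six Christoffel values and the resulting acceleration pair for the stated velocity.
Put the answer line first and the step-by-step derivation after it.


Answer: Gamma_xxx = 288/257, Gamma_xxy = 0, Gamma_xyy = 336/257, Gamma_yxx = 168/257, Gamma_yxy = 0, Gamma_yyy = 196/257; accelerations (d^2x/dtau^2, d^2y/dtau^2) = (-471/1028, -1099/4112)

E = 13/4, F = 21/16, G = 113/64 at the point
E_x = 9, E_y = 0, F_x = 21/8, F_y = 21/4, G_x = 0, G_y = 49/8
EG - F^2 = 257/64;  g^inv = (64/257) * [[113/64, -21/16], [-21/16, 13/4]]
first-kind symbols [ij,l] = (1/2)(d_i g_jl + d_j g_il - d_l g_ij): [xx,x] = E_x/2 = 9/2, [xx,y] = F_x - E_y/2 = 21/8, [xy,x] = E_y/2 = 0, [xy,y] = G_x/2 = 0, [yy,x] = F_y - G_x/2 = 21/4, [yy,y] = G_y/2 = 49/16
Gamma^x_ij = (G*[ij,x] - F*[ij,y])/(EG - F^2), Gamma^y_ij = (E*[ij,y] - F*[ij,x])/(EG - F^2)
Gamma_xxx = 288/257, Gamma_xxy = 0, Gamma_xyy = 336/257, Gamma_yxx = 168/257, Gamma_yxy = 0, Gamma_yyy = 196/257
d^2x/dtau^2 = -(Gamma_xxx*(-5/8)^2 + 2*Gamma_xxy*(-5/8)*(1/8) + Gamma_xyy*(1/8)^2) = -471/1028
d^2y/dtau^2 = -(Gamma_yxx*(-5/8)^2 + 2*Gamma_yxy*(-5/8)*(1/8) + Gamma_yyy*(1/8)^2) = -1099/4112


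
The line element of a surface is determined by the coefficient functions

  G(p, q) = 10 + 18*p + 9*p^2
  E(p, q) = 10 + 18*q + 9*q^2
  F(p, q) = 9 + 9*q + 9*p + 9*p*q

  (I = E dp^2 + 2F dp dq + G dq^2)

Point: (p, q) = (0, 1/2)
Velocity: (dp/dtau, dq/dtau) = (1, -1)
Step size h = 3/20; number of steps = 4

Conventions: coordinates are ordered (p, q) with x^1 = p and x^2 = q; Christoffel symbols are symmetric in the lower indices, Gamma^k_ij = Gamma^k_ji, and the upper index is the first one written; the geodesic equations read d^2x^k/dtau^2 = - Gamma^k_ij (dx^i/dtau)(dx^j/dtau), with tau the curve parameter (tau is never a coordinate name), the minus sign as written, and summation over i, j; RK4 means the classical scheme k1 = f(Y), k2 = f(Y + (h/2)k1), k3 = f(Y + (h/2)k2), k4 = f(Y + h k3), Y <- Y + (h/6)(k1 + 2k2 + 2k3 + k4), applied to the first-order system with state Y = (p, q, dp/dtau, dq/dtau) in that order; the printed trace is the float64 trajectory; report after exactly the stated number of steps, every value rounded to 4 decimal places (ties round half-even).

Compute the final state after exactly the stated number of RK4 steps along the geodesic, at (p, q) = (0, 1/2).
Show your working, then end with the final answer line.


f(Y) = (dp/dtau, dq/dtau, -Gamma^p_ij Y'^i Y'^j, -Gamma^q_ij Y'^i Y'^j) with the Gammas evaluated at the stage position; h = 0.150000; intermediate values shown to 6 dp
step 0: p = 0.0000, q = 0.5000, dp/dtau = 1.0000, dq/dtau = -1.0000
step 1:
  k1: at (p, q) = (0.000000, 0.500000), (dp/dtau, dq/dtau) = (1.000000, -1.000000); Gamma_ppp = 0.000000, Gamma_ppq = 0.446281, Gamma_pqq = 0.000000, Gamma_qpp = 0.000000, Gamma_qpq = 0.297521, Gamma_qqq = 0.000000; k1 = (1.000000, -1.000000, 0.892562, 0.595041)
  k2: at (p, q) = (0.075000, 0.425000), (dp/dtau, dq/dtau) = (1.066942, -0.955372); Gamma_ppp = 0.000000, Gamma_ppq = 0.432164, Gamma_pqq = 0.000000, Gamma_qpp = 0.000000, Gamma_qpq = 0.326018, Gamma_qqq = 0.000000; k2 = (1.066942, -0.955372, 0.881032, 0.664638)
  k3: at (p, q) = (0.080021, 0.428347), (dp/dtau, dq/dtau) = (1.066077, -0.950152); Gamma_ppp = 0.000000, Gamma_ppq = 0.430519, Gamma_pqq = 0.000000, Gamma_qpp = 0.000000, Gamma_qpq = 0.325530, Gamma_qqq = 0.000000; k3 = (1.066077, -0.950152, 0.872177, 0.659482)
  k4: at (p, q) = (0.159912, 0.357477), (dp/dtau, dq/dtau) = (1.130826, -0.901078); Gamma_ppp = 0.000000, Gamma_ppq = 0.411450, Gamma_pqq = 0.000000, Gamma_qpp = 0.000000, Gamma_qpq = 0.351568, Gamma_qqq = 0.000000; k4 = (1.130826, -0.901078, 0.838505, 0.716470)
  Y <- Y + (h/6)(k1 + 2k2 + 2k3 + k4): p = 0.1599, q = 0.3572, dp/dtau = 1.1309, dq/dtau = -0.9010
step 2:
  k1: at (p, q) = (0.159922, 0.357197), (dp/dtau, dq/dtau) = (1.130937, -0.901006); Gamma_ppp = 0.000000, Gamma_ppq = 0.411457, Gamma_pqq = 0.000000, Gamma_qpp = 0.000000, Gamma_qpq = 0.351650, Gamma_qqq = 0.000000; k1 = (1.130937, -0.901006, 0.838534, 0.716649)
  k2: at (p, q) = (0.244742, 0.289621), (dp/dtau, dq/dtau) = (1.193827, -0.847258); Gamma_ppp = 0.000000, Gamma_ppq = 0.388017, Gamma_pqq = 0.000000, Gamma_qpp = 0.000000, Gamma_qpq = 0.374514, Gamma_qqq = 0.000000; k2 = (1.193827, -0.847258, 0.784943, 0.757627)
  k3: at (p, q) = (0.249459, 0.293653), (dp/dtau, dq/dtau) = (1.189808, -0.844184); Gamma_ppp = 0.000000, Gamma_ppq = 0.386650, Gamma_pqq = 0.000000, Gamma_qpp = 0.000000, Gamma_qpq = 0.373441, Gamma_qqq = 0.000000; k3 = (1.189808, -0.844184, 0.776716, 0.750182)
  k4: at (p, q) = (0.338393, 0.230569), (dp/dtau, dq/dtau) = (1.247445, -0.788479); Gamma_ppp = 0.000000, Gamma_ppq = 0.360162, Gamma_pqq = 0.000000, Gamma_qpp = 0.000000, Gamma_qpq = 0.391720, Gamma_qqq = 0.000000; k4 = (1.247445, -0.788479, 0.708500, 0.770579)
  Y <- Y + (h/6)(k1 + 2k2 + 2k3 + k4): p = 0.3386, q = 0.2304, dp/dtau = 1.2477, dq/dtau = -0.7884
step 3:
  k1: at (p, q) = (0.338563, 0.230388), (dp/dtau, dq/dtau) = (1.247696, -0.788435); Gamma_ppp = 0.000000, Gamma_ppq = 0.360108, Gamma_pqq = 0.000000, Gamma_qpp = 0.000000, Gamma_qpq = 0.391769, Gamma_qqq = 0.000000; k1 = (1.247696, -0.788435, 0.708497, 0.770787)
  k2: at (p, q) = (0.432140, 0.171255), (dp/dtau, dq/dtau) = (1.300833, -0.730626); Gamma_ppp = 0.000000, Gamma_ppq = 0.331427, Gamma_pqq = 0.000000, Gamma_qpp = 0.000000, Gamma_qpq = 0.405249, Gamma_qqq = 0.000000; k2 = (1.300833, -0.730626, 0.629992, 0.770316)
  k3: at (p, q) = (0.436125, 0.175591), (dp/dtau, dq/dtau) = (1.294945, -0.730661); Gamma_ppp = 0.000000, Gamma_ppq = 0.330633, Gamma_pqq = 0.000000, Gamma_qpp = 0.000000, Gamma_qpq = 0.403907, Gamma_qqq = 0.000000; k3 = (1.294945, -0.730661, 0.625667, 0.764327)
  k4: at (p, q) = (0.532805, 0.120788), (dp/dtau, dq/dtau) = (1.341546, -0.673786); Gamma_ppp = 0.000000, Gamma_ppq = 0.301549, Gamma_pqq = 0.000000, Gamma_qpp = 0.000000, Gamma_qpq = 0.412403, Gamma_qqq = 0.000000; k4 = (1.341546, -0.673786, 0.545150, 0.745554)
  Y <- Y + (h/6)(k1 + 2k2 + 2k3 + k4): p = 0.5331, q = 0.1208, dp/dtau = 1.3418, dq/dtau = -0.6738
step 4:
  k1: at (p, q) = (0.533083, 0.120768), (dp/dtau, dq/dtau) = (1.341820, -0.673794); Gamma_ppp = 0.000000, Gamma_ppq = 0.301478, Gamma_pqq = 0.000000, Gamma_qpp = 0.000000, Gamma_qpq = 0.412388, Gamma_qqq = 0.000000; k1 = (1.341820, -0.673794, 0.545139, 0.745689)
  k2: at (p, q) = (0.633719, 0.070233), (dp/dtau, dq/dtau) = (1.382705, -0.617868); Gamma_ppp = 0.000000, Gamma_ppq = 0.272633, Gamma_pqq = 0.000000, Gamma_qpp = 0.000000, Gamma_qpq = 0.416176, Gamma_qqq = 0.000000; k2 = (1.382705, -0.617868, 0.465836, 0.711103)
  k3: at (p, q) = (0.636786, 0.074428), (dp/dtau, dq/dtau) = (1.376758, -0.620462); Gamma_ppp = 0.000000, Gamma_ppq = 0.272381, Gamma_pqq = 0.000000, Gamma_qpp = 0.000000, Gamma_qpq = 0.414946, Gamma_qqq = 0.000000; k3 = (1.376758, -0.620462, 0.465350, 0.708915)
  k4: at (p, q) = (0.739597, 0.027698), (dp/dtau, dq/dtau) = (1.411622, -0.567457); Gamma_ppp = 0.000000, Gamma_ppq = 0.245071, Gamma_pqq = 0.000000, Gamma_qpp = 0.000000, Gamma_qpq = 0.414834, Gamma_qqq = 0.000000; k4 = (1.411622, -0.567457, 0.392621, 0.664594)
  Y <- Y + (h/6)(k1 + 2k2 + 2k3 + k4): p = 0.7399, q = 0.0278, dp/dtau = 1.4118, dq/dtau = -0.5675

Answer: p = 0.7399, q = 0.0278, dp/dtau = 1.4118, dq/dtau = -0.5675


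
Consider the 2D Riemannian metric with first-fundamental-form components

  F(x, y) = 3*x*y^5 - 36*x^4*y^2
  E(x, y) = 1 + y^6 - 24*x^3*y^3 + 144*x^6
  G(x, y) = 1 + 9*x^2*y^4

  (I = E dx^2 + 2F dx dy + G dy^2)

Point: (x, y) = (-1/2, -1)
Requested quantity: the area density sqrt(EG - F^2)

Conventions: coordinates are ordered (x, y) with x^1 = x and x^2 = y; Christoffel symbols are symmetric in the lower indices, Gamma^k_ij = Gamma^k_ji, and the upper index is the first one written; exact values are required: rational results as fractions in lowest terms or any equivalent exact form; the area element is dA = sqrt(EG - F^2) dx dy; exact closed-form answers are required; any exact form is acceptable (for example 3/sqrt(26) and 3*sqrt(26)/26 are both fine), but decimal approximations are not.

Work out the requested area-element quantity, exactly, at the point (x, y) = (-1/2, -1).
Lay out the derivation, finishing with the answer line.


E = 5/4, F = -3/4, G = 13/4; EG - F^2 = 7/2

Answer: sqrt(EG - F^2) = sqrt(14)/2


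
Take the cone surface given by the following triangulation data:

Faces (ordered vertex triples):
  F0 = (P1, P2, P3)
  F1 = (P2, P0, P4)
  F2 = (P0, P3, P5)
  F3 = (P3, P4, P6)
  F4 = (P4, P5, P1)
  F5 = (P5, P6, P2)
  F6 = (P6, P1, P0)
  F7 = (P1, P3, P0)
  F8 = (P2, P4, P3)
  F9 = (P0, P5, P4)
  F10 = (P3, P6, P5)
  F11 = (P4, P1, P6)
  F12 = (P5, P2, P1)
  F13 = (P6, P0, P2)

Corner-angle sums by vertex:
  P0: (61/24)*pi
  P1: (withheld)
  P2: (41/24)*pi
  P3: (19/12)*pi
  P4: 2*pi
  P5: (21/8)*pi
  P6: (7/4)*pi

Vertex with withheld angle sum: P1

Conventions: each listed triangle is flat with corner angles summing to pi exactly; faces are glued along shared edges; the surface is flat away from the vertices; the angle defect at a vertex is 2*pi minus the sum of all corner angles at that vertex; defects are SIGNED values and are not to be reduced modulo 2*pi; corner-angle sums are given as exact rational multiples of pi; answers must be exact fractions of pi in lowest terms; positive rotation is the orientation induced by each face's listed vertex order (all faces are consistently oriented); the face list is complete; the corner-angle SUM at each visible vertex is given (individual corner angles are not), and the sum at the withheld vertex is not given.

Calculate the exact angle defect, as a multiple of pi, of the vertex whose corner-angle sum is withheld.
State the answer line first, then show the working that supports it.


Answer: defect(P1) = (5/24)*pi

V = 7, E = 21, F = 14; chi = V - E + F = 0
Gauss-Bonnet: total defect = 2*pi*chi = 0; visible defects sum to (-5/24)*pi


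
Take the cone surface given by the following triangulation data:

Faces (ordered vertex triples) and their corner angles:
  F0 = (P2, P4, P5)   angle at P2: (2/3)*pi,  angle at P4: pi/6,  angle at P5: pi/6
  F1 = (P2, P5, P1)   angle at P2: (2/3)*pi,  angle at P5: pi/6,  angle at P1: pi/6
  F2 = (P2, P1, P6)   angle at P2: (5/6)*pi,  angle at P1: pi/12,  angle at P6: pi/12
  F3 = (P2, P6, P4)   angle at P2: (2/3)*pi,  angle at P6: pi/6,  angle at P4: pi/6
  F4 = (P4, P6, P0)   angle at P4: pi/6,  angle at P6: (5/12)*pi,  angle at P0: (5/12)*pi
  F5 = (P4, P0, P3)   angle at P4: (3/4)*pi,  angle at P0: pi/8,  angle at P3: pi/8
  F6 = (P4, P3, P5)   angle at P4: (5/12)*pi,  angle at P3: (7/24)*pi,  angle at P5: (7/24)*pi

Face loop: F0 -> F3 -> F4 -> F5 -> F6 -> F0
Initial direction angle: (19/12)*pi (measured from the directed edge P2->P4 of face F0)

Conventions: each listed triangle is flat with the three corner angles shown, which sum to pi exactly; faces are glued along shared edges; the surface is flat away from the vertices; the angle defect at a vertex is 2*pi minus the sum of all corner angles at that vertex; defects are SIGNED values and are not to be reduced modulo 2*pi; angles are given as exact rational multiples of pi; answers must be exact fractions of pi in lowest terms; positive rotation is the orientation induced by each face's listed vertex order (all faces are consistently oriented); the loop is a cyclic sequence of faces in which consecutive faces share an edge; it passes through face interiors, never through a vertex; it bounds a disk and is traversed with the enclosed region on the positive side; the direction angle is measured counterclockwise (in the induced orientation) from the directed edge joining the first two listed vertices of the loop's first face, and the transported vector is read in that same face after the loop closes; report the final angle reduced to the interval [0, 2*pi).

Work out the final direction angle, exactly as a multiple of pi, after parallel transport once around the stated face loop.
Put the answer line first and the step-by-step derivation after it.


Answer: final direction angle = (23/12)*pi

enclosed vertex P4: corner angles sum to (5/3)*pi, defect = 2*pi - (5/3)*pi = pi/3
holonomy = initial angle + sum of enclosed defects (mod 2*pi), positive in the induced orientation
final angle = (19/12)*pi + pi/3 = (23/12)*pi (mod 2*pi)


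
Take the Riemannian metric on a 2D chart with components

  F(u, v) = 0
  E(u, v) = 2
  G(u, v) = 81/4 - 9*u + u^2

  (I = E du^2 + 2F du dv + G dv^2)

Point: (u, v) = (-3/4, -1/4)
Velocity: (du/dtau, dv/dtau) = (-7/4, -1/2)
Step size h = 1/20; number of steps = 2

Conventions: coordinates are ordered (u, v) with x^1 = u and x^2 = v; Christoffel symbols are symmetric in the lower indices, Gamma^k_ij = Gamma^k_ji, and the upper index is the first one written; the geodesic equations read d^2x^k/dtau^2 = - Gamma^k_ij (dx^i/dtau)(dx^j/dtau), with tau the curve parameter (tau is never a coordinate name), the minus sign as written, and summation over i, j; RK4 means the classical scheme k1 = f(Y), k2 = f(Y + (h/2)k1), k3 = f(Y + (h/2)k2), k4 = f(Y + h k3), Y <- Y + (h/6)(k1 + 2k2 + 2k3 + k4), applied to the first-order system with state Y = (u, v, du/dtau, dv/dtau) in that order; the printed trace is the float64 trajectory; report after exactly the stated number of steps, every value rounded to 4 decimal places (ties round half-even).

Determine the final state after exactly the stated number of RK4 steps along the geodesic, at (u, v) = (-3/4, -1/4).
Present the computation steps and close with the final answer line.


f(Y) = (du/dtau, dv/dtau, -Gamma^u_ij Y'^i Y'^j, -Gamma^v_ij Y'^i Y'^j) with the Gammas evaluated at the stage position; h = 0.050000; intermediate values shown to 6 dp
step 0: u = -0.7500, v = -0.2500, du/dtau = -1.7500, dv/dtau = -0.5000
step 1:
  k1: at (u, v) = (-0.750000, -0.250000), (du/dtau, dv/dtau) = (-1.750000, -0.500000); Gamma_uuu = 0.000000, Gamma_uuv = 0.000000, Gamma_uvv = 2.625000, Gamma_vuu = 0.000000, Gamma_vuv = -0.190476, Gamma_vvv = 0.000000; k1 = (-1.750000, -0.500000, -0.656250, 0.333333)
  k2: at (u, v) = (-0.793750, -0.262500), (du/dtau, dv/dtau) = (-1.766406, -0.491667); Gamma_uuu = 0.000000, Gamma_uuv = 0.000000, Gamma_uvv = 2.646875, Gamma_vuu = 0.000000, Gamma_vuv = -0.188902, Gamma_vvv = 0.000000; k2 = (-1.766406, -0.491667, -0.639845, 0.328116)
  k3: at (u, v) = (-0.794160, -0.262292), (du/dtau, dv/dtau) = (-1.765996, -0.491797); Gamma_uuu = 0.000000, Gamma_uuv = 0.000000, Gamma_uvv = 2.647080, Gamma_vuu = 0.000000, Gamma_vuv = -0.188887, Gamma_vvv = 0.000000; k3 = (-1.765996, -0.491797, -0.640234, 0.328102)
  k4: at (u, v) = (-0.838300, -0.274590), (du/dtau, dv/dtau) = (-1.782012, -0.483595); Gamma_uuu = 0.000000, Gamma_uuv = 0.000000, Gamma_uvv = 2.669150, Gamma_vuu = 0.000000, Gamma_vuv = -0.187326, Gamma_vvv = 0.000000; k4 = (-1.782012, -0.483595, -0.624218, 0.322864)
  Y <- Y + (h/6)(k1 + 2k2 + 2k3 + k4): u = -0.8383, v = -0.2746, du/dtau = -1.7820, dv/dtau = -0.4836
step 2:
  k1: at (u, v) = (-0.838307, -0.274588), (du/dtau, dv/dtau) = (-1.782005, -0.483595); Gamma_uuu = 0.000000, Gamma_uuv = 0.000000, Gamma_uvv = 2.669153, Gamma_vuu = 0.000000, Gamma_vuv = -0.187325, Gamma_vvv = 0.000000; k1 = (-1.782005, -0.483595, -0.624219, 0.322862)
  k2: at (u, v) = (-0.882857, -0.286678), (du/dtau, dv/dtau) = (-1.797611, -0.475523); Gamma_uuu = 0.000000, Gamma_uuv = 0.000000, Gamma_uvv = 2.691428, Gamma_vuu = 0.000000, Gamma_vuv = -0.185775, Gamma_vvv = 0.000000; k2 = (-1.797611, -0.475523, -0.608592, 0.317603)
  k3: at (u, v) = (-0.883247, -0.286476), (du/dtau, dv/dtau) = (-1.797220, -0.475655); Gamma_uuu = 0.000000, Gamma_uuv = 0.000000, Gamma_uvv = 2.691624, Gamma_vuu = 0.000000, Gamma_vuv = -0.185761, Gamma_vvv = 0.000000; k3 = (-1.797220, -0.475655, -0.608973, 0.317599)
  k4: at (u, v) = (-0.928168, -0.298370), (du/dtau, dv/dtau) = (-1.812454, -0.467715); Gamma_uuu = 0.000000, Gamma_uuv = 0.000000, Gamma_uvv = 2.714084, Gamma_vuu = 0.000000, Gamma_vuv = -0.184224, Gamma_vvv = 0.000000; k4 = (-1.812454, -0.467715, -0.593725, 0.312338)
  Y <- Y + (h/6)(k1 + 2k2 + 2k3 + k4): u = -0.9282, v = -0.2984, du/dtau = -1.8124, dv/dtau = -0.4677

Answer: u = -0.9282, v = -0.2984, du/dtau = -1.8124, dv/dtau = -0.4677


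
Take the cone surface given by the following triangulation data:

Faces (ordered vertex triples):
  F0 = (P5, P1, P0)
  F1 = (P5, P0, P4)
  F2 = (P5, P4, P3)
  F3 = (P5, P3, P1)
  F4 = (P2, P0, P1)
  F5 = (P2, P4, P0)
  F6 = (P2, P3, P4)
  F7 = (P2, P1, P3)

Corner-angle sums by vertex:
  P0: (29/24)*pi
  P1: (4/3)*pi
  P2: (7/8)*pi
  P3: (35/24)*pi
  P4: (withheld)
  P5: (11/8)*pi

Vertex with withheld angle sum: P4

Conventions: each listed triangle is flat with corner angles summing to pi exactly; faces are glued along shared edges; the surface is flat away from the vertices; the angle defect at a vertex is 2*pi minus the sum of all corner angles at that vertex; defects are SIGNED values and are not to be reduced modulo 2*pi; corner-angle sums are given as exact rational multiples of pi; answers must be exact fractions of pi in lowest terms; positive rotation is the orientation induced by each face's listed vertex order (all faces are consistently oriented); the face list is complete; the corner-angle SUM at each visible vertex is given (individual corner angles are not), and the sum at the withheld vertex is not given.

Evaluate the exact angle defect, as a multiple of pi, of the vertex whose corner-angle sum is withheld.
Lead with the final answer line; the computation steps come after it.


Answer: defect(P4) = pi/4

V = 6, E = 12, F = 8; chi = V - E + F = 2
Gauss-Bonnet: total defect = 2*pi*chi = 4*pi; visible defects sum to (15/4)*pi


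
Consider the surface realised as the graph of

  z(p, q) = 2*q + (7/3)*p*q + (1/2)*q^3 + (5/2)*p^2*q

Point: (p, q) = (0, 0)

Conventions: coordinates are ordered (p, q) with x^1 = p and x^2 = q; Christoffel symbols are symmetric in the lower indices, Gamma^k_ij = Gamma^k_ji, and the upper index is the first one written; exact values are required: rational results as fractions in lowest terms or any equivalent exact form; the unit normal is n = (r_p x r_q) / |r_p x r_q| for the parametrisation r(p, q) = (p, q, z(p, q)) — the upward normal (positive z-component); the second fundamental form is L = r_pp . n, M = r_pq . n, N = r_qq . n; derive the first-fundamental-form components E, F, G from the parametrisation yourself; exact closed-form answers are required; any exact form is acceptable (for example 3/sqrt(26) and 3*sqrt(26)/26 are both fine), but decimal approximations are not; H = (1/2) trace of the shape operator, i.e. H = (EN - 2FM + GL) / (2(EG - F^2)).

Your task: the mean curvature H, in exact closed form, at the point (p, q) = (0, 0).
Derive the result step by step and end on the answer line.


z_p = 0, z_q = 2, z_pp = 0, z_pq = 7/3, z_qq = 0
E = 1, F = 0, G = 5; answer radicand W^2 = 5
unnormalised second-form numerators: l = 0, m = 7/3, n = 0; L = l/sqrt(5), and similarly M = m/sqrt(W^2), N = n/sqrt(W^2)
H = (E*n - 2*F*m + G*l) / (2*(EG - F^2)*sqrt(W^2)); E*n - 2*F*m + G*l = 0, EG - F^2 = 5, so H = (0)/sqrt(5)

Answer: H = 0


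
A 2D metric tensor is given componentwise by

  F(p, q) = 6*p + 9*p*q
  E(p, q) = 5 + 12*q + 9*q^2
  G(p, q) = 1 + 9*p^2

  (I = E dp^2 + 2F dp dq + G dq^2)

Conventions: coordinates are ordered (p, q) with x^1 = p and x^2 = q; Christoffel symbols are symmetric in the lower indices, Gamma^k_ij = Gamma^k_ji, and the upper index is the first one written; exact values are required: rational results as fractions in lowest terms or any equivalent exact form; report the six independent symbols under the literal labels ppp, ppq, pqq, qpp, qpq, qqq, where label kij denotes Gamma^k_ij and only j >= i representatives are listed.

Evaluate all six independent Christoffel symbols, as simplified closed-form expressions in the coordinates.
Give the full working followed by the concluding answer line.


E = 5 + 12*q + 9*q^2; F = 6*p + 9*p*q; G = 1 + 9*p^2
Gamma^k_ij = (1/2) g^{kl} (d_i g_jl + d_j g_il - d_l g_ij), with g^inv = (1/(EG-F^2)) [[G, -F], [-F, E]]
first partials: E_p = 0, E_q = 12 + 18*q, F_p = 6 + 9*q, F_q = 9*p, G_p = 18*p, G_q = 0
D = EG - F^2 = 5 + 12*q + 9*q^2 + 9*p^2
expanded: Gamma^p_pp = (G E_p - 2F F_p + F E_q)/(2D), Gamma^p_pq = (G E_q - F G_p)/(2D), Gamma^p_qq = (2G F_q - G G_p - F G_q)/(2D), Gamma^q_pp = (2E F_p - E E_q - F E_p)/(2D), Gamma^q_pq = (E G_p - F E_q)/(2D), Gamma^q_qq = (E G_q - 2F F_q + F G_p)/(2D); substitute and cancel common factors

Answer: Gamma_ppp = 0, Gamma_ppq = (9*q + 6)/(9*p^2 + 9*q^2 + 12*q + 5), Gamma_pqq = 0, Gamma_qpp = 0, Gamma_qpq = 9*p/(9*p^2 + 9*q^2 + 12*q + 5), Gamma_qqq = 0


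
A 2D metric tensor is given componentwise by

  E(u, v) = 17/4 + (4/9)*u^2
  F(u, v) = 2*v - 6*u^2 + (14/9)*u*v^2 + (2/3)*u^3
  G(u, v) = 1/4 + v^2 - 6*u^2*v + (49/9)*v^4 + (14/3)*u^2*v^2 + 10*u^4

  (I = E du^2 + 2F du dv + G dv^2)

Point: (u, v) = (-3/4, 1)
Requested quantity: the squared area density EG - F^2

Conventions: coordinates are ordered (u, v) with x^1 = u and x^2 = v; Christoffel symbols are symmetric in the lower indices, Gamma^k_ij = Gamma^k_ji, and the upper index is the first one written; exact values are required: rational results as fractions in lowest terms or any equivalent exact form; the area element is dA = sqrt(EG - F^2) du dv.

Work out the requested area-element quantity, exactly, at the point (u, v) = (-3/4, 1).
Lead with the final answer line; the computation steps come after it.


Answer: EG - F^2 = 304307/9216

E = 9/2, F = -271/96, G = 10493/1152; EG - F^2 = 304307/9216


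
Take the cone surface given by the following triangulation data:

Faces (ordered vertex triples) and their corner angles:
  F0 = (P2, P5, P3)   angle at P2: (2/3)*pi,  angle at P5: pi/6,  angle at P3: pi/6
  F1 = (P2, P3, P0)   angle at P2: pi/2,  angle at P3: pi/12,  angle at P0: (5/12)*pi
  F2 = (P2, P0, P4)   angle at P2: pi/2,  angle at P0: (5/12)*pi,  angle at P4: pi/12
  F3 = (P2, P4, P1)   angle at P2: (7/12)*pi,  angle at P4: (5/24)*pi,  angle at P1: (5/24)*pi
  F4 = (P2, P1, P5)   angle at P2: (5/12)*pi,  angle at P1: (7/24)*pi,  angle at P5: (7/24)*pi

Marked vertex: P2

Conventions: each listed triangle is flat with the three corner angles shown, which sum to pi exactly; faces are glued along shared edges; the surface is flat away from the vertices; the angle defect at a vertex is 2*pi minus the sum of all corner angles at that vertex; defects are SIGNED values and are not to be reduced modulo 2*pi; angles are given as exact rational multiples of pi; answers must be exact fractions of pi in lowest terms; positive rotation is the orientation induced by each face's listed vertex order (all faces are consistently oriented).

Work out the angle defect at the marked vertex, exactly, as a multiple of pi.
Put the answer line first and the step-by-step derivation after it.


Answer: defect(P2) = (-2/3)*pi

Sum of corner angles at P2: (8/3)*pi
defect = 2*pi - (8/3)*pi


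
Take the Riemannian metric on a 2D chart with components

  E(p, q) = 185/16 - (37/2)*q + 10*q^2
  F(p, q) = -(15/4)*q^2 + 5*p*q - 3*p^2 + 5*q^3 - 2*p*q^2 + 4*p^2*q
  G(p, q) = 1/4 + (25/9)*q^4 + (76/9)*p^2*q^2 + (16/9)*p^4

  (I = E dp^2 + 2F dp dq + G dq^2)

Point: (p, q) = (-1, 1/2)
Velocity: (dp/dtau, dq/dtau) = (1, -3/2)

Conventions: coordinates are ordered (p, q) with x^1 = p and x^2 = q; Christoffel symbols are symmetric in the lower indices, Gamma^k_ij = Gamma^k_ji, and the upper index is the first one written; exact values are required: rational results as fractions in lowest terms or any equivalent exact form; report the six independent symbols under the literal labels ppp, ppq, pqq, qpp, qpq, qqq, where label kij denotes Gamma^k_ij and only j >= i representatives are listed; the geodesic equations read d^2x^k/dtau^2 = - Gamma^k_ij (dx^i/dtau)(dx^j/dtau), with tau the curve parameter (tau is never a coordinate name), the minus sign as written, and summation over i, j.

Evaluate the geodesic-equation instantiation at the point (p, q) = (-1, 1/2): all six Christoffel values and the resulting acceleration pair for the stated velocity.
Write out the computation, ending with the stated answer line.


E = 77/16, F = -53/16, G = 69/16 at the point
E_p = 0, E_q = -17/2, F_p = 4, F_q = 1, G_p = -34/3, G_q = 59/6
EG - F^2 = 313/32;  g^inv = (32/313) * [[69/16, 53/16], [53/16, 77/16]]
first-kind symbols [ij,l] = (1/2)(d_i g_jl + d_j g_il - d_l g_ij): [pp,p] = E_p/2 = 0, [pp,q] = F_p - E_q/2 = 33/4, [pq,p] = E_q/2 = -17/4, [pq,q] = G_p/2 = -17/3, [qq,p] = F_q - G_p/2 = 20/3, [qq,q] = G_q/2 = 59/12
Gamma^p_ij = (G*[ij,p] - F*[ij,q])/(EG - F^2), Gamma^q_ij = (E*[ij,q] - F*[ij,p])/(EG - F^2)
Gamma_ppp = 1749/626, Gamma_ppq = -7123/1878, Gamma_pqq = 8647/1878, Gamma_qpp = 2541/626, Gamma_qpq = -7939/1878, Gamma_qqq = 8783/1878
d^2p/dtau^2 = -(Gamma_ppp*(1)^2 + 2*Gamma_ppq*(1)*(-3/2) + Gamma_pqq*(-3/2)^2) = -61429/2504
d^2q/dtau^2 = -(Gamma_qpp*(1)^2 + 2*Gamma_qpq*(1)*(-3/2) + Gamma_qqq*(-3/2)^2) = -68269/2504

Answer: Gamma_ppp = 1749/626, Gamma_ppq = -7123/1878, Gamma_pqq = 8647/1878, Gamma_qpp = 2541/626, Gamma_qpq = -7939/1878, Gamma_qqq = 8783/1878; accelerations (d^2p/dtau^2, d^2q/dtau^2) = (-61429/2504, -68269/2504)


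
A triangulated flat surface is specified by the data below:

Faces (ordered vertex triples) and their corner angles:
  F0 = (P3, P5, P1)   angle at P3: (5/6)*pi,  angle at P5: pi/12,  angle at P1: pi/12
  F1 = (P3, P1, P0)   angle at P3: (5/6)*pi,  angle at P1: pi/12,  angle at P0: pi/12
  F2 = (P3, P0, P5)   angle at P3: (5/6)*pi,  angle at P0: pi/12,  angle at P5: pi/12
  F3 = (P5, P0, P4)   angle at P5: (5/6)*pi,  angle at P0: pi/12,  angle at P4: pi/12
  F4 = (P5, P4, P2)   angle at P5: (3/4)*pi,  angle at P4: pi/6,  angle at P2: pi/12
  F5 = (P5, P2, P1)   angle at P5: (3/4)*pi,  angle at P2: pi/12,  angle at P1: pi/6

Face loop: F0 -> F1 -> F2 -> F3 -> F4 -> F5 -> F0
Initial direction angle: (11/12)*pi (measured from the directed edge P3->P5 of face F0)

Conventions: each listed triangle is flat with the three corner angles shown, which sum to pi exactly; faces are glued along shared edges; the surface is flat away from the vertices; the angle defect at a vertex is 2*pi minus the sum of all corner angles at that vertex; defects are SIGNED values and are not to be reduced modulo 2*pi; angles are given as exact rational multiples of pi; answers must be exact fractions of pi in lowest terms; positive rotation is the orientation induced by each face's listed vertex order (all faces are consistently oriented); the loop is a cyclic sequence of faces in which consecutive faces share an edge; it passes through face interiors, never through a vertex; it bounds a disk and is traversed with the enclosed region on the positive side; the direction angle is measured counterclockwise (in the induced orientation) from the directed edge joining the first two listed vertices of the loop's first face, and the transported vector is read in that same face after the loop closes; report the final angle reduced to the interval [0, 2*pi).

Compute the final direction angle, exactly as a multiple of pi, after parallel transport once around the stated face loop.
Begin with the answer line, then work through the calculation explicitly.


Answer: final direction angle = (23/12)*pi

enclosed vertex P3: corner angles sum to (5/2)*pi, defect = 2*pi - (5/2)*pi = -pi/2
enclosed vertex P5: corner angles sum to (5/2)*pi, defect = 2*pi - (5/2)*pi = -pi/2
transport around the loop rotates by the sum of enclosed defects; add to the initial angle mod 2*pi
final angle = (11/12)*pi - pi = (23/12)*pi (mod 2*pi)
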